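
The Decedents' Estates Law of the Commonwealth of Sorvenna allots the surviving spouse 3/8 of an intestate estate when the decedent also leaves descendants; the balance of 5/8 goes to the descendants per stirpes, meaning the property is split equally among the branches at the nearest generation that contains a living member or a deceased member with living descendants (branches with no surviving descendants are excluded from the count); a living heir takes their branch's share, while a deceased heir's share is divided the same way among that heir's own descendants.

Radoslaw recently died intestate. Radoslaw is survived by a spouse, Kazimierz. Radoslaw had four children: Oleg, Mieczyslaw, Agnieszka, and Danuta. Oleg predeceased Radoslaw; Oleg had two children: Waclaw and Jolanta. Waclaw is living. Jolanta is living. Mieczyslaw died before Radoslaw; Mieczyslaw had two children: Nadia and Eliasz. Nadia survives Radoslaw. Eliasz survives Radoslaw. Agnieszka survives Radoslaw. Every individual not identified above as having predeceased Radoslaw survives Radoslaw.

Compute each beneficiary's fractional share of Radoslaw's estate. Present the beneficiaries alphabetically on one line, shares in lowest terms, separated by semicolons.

Agnieszka 5/32; Danuta 5/32; Eliasz 5/64; Jolanta 5/64; Kazimierz 3/8; Nadia 5/64; Waclaw 5/64

Kazimierz, as surviving spouse, takes 3/8.
The remaining 5/8 passes to Radoslaw's descendants per stirpes.
The 5/8 is divided into 4 equal shares of 5/32 among Oleg, Mieczyslaw, Agnieszka, Danuta.
Oleg predeceased; the 5/32 allotted to Oleg's branch passes to Oleg's issue by representation.
The 5/32 is divided into 2 equal shares of 5/64 among Waclaw, Jolanta.
Waclaw is living and takes 5/64.
Jolanta is living and takes 5/64.
Mieczyslaw predeceased; the 5/32 allotted to Mieczyslaw's branch passes to Mieczyslaw's issue by representation.
The 5/32 is divided into 2 equal shares of 5/64 among Nadia, Eliasz.
Nadia is living and takes 5/64.
Eliasz is living and takes 5/64.
Agnieszka is living and takes 5/32.
Danuta is living and takes 5/32.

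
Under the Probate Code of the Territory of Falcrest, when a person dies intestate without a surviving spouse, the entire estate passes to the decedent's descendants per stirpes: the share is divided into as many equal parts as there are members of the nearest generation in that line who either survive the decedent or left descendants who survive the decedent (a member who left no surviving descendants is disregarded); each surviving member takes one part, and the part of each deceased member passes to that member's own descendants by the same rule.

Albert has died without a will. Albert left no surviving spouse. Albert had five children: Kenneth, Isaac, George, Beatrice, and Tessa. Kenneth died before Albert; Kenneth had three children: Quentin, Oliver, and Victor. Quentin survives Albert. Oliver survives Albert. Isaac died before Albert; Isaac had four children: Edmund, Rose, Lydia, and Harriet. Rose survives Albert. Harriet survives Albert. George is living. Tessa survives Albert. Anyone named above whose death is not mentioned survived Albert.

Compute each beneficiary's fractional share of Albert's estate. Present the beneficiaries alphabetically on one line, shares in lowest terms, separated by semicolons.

Beatrice 1/5; Edmund 1/20; George 1/5; Harriet 1/20; Lydia 1/20; Oliver 1/15; Quentin 1/15; Rose 1/20; Tessa 1/5; Victor 1/15

There is no surviving spouse, so the entire estate passes to Albert's descendants per stirpes.
The estate is divided into 5 equal shares of 1/5 among Kenneth, Isaac, George, Beatrice, Tessa.
Kenneth predeceased; the 1/5 allotted to Kenneth's branch passes to Kenneth's issue by representation.
The 1/5 is divided into 3 equal shares of 1/15 among Quentin, Oliver, Victor.
Quentin is living and takes 1/15.
Oliver is living and takes 1/15.
Victor is living and takes 1/15.
Isaac predeceased; the 1/5 allotted to Isaac's branch passes to Isaac's issue by representation.
The 1/5 is divided into 4 equal shares of 1/20 among Edmund, Rose, Lydia, Harriet.
Edmund is living and takes 1/20.
Rose is living and takes 1/20.
Lydia is living and takes 1/20.
Harriet is living and takes 1/20.
George is living and takes 1/5.
Beatrice is living and takes 1/5.
Tessa is living and takes 1/5.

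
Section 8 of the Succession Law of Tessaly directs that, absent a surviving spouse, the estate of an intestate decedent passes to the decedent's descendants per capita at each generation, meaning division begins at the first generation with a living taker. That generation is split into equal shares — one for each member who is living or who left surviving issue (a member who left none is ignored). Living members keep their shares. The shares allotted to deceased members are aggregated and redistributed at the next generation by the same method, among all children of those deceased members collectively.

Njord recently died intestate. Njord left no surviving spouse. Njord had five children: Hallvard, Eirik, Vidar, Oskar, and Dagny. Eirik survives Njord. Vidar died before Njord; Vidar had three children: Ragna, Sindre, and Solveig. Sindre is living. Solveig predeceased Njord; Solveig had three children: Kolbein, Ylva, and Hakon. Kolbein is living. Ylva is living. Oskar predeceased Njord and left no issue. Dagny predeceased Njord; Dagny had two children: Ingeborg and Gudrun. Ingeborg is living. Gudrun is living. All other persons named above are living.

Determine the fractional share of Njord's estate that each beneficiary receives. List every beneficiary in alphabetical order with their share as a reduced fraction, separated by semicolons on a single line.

Eirik 1/4; Gudrun 1/10; Hakon 1/30; Hallvard 1/4; Ingeborg 1/10; Kolbein 1/30; Ragna 1/10; Sindre 1/10; Ylva 1/30

There is no surviving spouse, so the entire estate passes to Njord's descendants per capita at each generation.
At generation 1 (Hallvard, Eirik, Vidar, Dagny) there are 4 shares of (1)/4 = 1/4 each.
Living: Hallvard and Eirik — each takes 1/4.
Deceased: Vidar and Dagny. Their combined 1/2 is pooled and carried to generation 2.
At generation 2 (Ragna, Sindre, Solveig, Ingeborg, Gudrun) there are 5 shares of (1/2)/5 = 1/10 each.
Living: Ragna, Sindre, Ingeborg, and Gudrun — each takes 1/10.
Deceased: Solveig. That 1/10 share is carried to generation 3.
At generation 3 (Kolbein, Ylva, Hakon) there are 3 shares of (1/10)/3 = 1/30 each.
Living: Kolbein, Ylva, and Hakon — each takes 1/30.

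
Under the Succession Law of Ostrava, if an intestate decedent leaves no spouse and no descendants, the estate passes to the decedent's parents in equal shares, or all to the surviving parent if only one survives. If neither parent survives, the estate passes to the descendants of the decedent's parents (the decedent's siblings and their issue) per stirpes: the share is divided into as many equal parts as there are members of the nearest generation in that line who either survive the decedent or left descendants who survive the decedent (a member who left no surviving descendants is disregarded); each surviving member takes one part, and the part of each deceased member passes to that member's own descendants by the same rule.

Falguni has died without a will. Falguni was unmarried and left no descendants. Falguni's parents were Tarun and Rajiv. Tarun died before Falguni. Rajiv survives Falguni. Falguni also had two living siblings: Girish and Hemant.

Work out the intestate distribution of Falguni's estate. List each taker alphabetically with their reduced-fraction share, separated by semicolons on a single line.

Rajiv 1

Only one parent, Rajiv, survives, so Rajiv takes the entire estate. The siblings take nothing because a surviving parent has priority.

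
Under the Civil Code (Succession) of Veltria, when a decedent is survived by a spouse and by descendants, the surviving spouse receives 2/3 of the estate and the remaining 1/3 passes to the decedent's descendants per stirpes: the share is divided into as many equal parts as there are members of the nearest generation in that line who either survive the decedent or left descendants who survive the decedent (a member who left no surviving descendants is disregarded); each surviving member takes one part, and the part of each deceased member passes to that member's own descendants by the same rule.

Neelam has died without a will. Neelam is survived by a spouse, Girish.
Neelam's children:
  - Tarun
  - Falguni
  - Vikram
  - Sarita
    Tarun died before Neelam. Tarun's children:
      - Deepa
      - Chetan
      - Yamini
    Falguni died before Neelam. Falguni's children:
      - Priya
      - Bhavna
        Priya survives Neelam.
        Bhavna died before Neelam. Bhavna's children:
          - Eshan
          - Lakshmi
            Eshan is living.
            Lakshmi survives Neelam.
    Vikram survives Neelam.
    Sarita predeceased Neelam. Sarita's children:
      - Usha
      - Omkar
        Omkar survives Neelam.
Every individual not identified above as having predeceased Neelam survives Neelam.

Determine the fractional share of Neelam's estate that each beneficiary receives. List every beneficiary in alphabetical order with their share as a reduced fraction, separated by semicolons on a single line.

Girish, as surviving spouse, takes 2/3.
The remaining 1/3 passes to Neelam's descendants per stirpes.
The 1/3 is divided into 4 equal shares of 1/12 among Tarun, Falguni, Vikram, Sarita.
Tarun predeceased; the 1/12 allotted to Tarun's branch passes to Tarun's issue by representation.
The 1/12 is divided into 3 equal shares of 1/36 among Deepa, Chetan, Yamini.
Deepa is living and takes 1/36.
Chetan is living and takes 1/36.
Yamini is living and takes 1/36.
Falguni predeceased; the 1/12 allotted to Falguni's branch passes to Falguni's issue by representation.
The 1/12 is divided into 2 equal shares of 1/24 among Priya, Bhavna.
Priya is living and takes 1/24.
Bhavna predeceased; the 1/24 allotted to Bhavna's branch passes to Bhavna's issue by representation.
The 1/24 is divided into 2 equal shares of 1/48 among Eshan, Lakshmi.
Eshan is living and takes 1/48.
Lakshmi is living and takes 1/48.
Vikram is living and takes 1/12.
Sarita predeceased; the 1/12 allotted to Sarita's branch passes to Sarita's issue by representation.
The 1/12 is divided into 2 equal shares of 1/24 among Usha, Omkar.
Usha is living and takes 1/24.
Omkar is living and takes 1/24.

Chetan 1/36; Deepa 1/36; Eshan 1/48; Girish 2/3; Lakshmi 1/48; Omkar 1/24; Priya 1/24; Usha 1/24; Vikram 1/12; Yamini 1/36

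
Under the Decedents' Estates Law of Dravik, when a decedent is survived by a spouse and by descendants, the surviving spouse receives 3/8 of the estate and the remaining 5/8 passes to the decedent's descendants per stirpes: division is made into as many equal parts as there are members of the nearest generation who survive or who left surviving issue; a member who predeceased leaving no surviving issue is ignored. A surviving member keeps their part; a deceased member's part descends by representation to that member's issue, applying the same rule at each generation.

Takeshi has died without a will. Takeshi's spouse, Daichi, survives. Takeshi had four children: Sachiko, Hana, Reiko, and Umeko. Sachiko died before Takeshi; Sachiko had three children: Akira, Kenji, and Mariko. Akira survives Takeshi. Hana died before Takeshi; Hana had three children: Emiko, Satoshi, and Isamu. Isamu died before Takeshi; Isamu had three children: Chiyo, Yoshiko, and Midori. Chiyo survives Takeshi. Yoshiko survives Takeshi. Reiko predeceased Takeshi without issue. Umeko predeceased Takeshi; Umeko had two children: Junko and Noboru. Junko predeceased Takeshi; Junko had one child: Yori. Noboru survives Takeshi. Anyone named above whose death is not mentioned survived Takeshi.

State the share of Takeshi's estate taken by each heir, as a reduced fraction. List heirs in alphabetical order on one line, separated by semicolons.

Daichi, as surviving spouse, takes 3/8.
The remaining 5/8 passes to Takeshi's descendants per stirpes.
Reiko left no surviving issue, so that branch lapses and is disregarded.
The 5/8 is divided into 3 equal shares of 5/24 among Sachiko, Hana, Umeko.
Sachiko predeceased; the 5/24 allotted to Sachiko's branch passes to Sachiko's issue by representation.
The 5/24 is divided into 3 equal shares of 5/72 among Akira, Kenji, Mariko.
Akira is living and takes 5/72.
Kenji is living and takes 5/72.
Mariko is living and takes 5/72.
Hana predeceased; the 5/24 allotted to Hana's branch passes to Hana's issue by representation.
The 5/24 is divided into 3 equal shares of 5/72 among Emiko, Satoshi, Isamu.
Emiko is living and takes 5/72.
Satoshi is living and takes 5/72.
Isamu predeceased; the 5/72 allotted to Isamu's branch passes to Isamu's issue by representation.
The 5/72 is divided into 3 equal shares of 5/216 among Chiyo, Yoshiko, Midori.
Chiyo is living and takes 5/216.
Yoshiko is living and takes 5/216.
Midori is living and takes 5/216.
Umeko predeceased; the 5/24 allotted to Umeko's branch passes to Umeko's issue by representation.
The 5/24 is divided into 2 equal shares of 5/48 among Junko, Noboru.
Junko predeceased; the 5/48 allotted to Junko's branch passes to Junko's issue by representation.
Yori is the sole taker at this level and receives the full 5/48.
Noboru is living and takes 5/48.

Akira 5/72; Chiyo 5/216; Daichi 3/8; Emiko 5/72; Kenji 5/72; Mariko 5/72; Midori 5/216; Noboru 5/48; Satoshi 5/72; Yori 5/48; Yoshiko 5/216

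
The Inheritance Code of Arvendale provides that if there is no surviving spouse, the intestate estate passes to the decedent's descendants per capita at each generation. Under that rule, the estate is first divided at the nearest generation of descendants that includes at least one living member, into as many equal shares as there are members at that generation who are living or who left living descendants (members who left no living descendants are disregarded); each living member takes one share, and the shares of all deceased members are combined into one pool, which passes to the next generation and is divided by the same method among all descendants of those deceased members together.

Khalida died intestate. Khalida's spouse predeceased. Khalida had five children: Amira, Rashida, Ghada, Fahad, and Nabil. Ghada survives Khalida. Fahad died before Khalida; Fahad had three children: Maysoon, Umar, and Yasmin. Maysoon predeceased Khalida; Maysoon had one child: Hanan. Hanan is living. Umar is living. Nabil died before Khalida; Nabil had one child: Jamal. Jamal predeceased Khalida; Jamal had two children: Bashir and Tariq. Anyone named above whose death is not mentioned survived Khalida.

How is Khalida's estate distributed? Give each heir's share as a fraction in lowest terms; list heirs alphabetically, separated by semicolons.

Amira 1/5; Bashir 1/15; Ghada 1/5; Hanan 1/15; Rashida 1/5; Tariq 1/15; Umar 1/10; Yasmin 1/10

There is no surviving spouse, so the entire estate passes to Khalida's descendants per capita at each generation.
At generation 1 (Amira, Rashida, Ghada, Fahad, Nabil) there are 5 shares of (1)/5 = 1/5 each.
Living: Amira, Rashida, and Ghada — each takes 1/5.
Deceased: Fahad and Nabil. Their combined 2/5 is pooled and carried to generation 2.
At generation 2 (Maysoon, Umar, Yasmin, Jamal) there are 4 shares of (2/5)/4 = 1/10 each.
Living: Umar and Yasmin — each takes 1/10.
Deceased: Maysoon and Jamal. Their combined 1/5 is pooled and carried to generation 3.
At generation 3 (Hanan, Bashir, Tariq) there are 3 shares of (1/5)/3 = 1/15 each.
Living: Hanan, Bashir, and Tariq — each takes 1/15.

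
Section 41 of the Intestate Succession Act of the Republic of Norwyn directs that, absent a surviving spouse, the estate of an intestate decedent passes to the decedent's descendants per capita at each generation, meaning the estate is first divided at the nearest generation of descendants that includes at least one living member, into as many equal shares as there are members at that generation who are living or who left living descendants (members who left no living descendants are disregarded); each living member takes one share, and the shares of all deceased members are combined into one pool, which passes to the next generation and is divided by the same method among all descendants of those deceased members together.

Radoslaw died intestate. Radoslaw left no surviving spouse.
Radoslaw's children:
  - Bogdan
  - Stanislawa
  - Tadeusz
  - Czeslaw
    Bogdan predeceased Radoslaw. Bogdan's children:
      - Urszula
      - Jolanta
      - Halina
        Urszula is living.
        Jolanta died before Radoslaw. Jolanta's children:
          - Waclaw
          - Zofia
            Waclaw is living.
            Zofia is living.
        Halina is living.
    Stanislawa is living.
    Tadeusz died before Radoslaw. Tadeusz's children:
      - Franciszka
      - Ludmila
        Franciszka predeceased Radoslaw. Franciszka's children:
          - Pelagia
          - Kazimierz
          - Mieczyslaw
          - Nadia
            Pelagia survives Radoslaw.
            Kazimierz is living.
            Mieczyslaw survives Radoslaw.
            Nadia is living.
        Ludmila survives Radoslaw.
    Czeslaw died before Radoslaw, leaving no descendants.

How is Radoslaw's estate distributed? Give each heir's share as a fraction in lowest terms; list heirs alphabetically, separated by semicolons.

There is no surviving spouse, so the entire estate passes to Radoslaw's descendants per capita at each generation.
At generation 1 (Bogdan, Stanislawa, Tadeusz) there are 3 shares of (1)/3 = 1/3 each.
Living: Stanislawa — each takes 1/3.
Deceased: Bogdan and Tadeusz. Their combined 2/3 is pooled and carried to generation 2.
At generation 2 (Urszula, Jolanta, Halina, Franciszka, Ludmila) there are 5 shares of (2/3)/5 = 2/15 each.
Living: Urszula, Halina, and Ludmila — each takes 2/15.
Deceased: Jolanta and Franciszka. Their combined 4/15 is pooled and carried to generation 3.
At generation 3 (Waclaw, Zofia, Pelagia, Kazimierz, Mieczyslaw, Nadia) there are 6 shares of (4/15)/6 = 2/45 each.
Living: Waclaw, Zofia, Pelagia, Kazimierz, Mieczyslaw, and Nadia — each takes 2/45.

Halina 2/15; Kazimierz 2/45; Ludmila 2/15; Mieczyslaw 2/45; Nadia 2/45; Pelagia 2/45; Stanislawa 1/3; Urszula 2/15; Waclaw 2/45; Zofia 2/45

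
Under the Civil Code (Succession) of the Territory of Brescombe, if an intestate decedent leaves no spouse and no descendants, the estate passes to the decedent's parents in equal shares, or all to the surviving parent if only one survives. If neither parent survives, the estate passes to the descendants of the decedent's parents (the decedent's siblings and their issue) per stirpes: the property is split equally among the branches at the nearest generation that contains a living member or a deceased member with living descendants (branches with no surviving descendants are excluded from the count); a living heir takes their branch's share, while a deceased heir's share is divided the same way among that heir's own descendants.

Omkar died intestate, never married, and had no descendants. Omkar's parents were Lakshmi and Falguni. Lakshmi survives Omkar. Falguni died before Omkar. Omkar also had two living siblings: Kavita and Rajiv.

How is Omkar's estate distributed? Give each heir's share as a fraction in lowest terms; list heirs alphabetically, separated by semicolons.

Only one parent, Lakshmi, survives, so Lakshmi takes the entire estate. The siblings take nothing because a surviving parent has priority.

Lakshmi 1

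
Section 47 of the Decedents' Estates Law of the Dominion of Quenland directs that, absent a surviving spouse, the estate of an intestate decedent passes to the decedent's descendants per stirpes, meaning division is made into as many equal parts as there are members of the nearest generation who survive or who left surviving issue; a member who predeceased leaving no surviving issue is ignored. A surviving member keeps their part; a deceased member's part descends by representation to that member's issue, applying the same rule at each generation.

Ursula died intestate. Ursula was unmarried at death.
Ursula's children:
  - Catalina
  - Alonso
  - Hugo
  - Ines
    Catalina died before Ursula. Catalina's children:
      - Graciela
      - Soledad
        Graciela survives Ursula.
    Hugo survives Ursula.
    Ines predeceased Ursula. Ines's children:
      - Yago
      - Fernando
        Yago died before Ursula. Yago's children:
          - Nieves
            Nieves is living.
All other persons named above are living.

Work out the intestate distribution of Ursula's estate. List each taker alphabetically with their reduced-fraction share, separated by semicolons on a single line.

Alonso 1/4; Fernando 1/8; Graciela 1/8; Hugo 1/4; Nieves 1/8; Soledad 1/8

There is no surviving spouse, so the entire estate passes to Ursula's descendants per stirpes.
The estate is divided into 4 equal shares of 1/4 among Catalina, Alonso, Hugo, Ines.
Catalina predeceased; the 1/4 allotted to Catalina's branch passes to Catalina's issue by representation.
The 1/4 is divided into 2 equal shares of 1/8 among Graciela, Soledad.
Graciela is living and takes 1/8.
Soledad is living and takes 1/8.
Alonso is living and takes 1/4.
Hugo is living and takes 1/4.
Ines predeceased; the 1/4 allotted to Ines's branch passes to Ines's issue by representation.
The 1/4 is divided into 2 equal shares of 1/8 among Yago, Fernando.
Yago predeceased; the 1/8 allotted to Yago's branch passes to Yago's issue by representation.
Nieves is the sole taker at this level and receives the full 1/8.
Fernando is living and takes 1/8.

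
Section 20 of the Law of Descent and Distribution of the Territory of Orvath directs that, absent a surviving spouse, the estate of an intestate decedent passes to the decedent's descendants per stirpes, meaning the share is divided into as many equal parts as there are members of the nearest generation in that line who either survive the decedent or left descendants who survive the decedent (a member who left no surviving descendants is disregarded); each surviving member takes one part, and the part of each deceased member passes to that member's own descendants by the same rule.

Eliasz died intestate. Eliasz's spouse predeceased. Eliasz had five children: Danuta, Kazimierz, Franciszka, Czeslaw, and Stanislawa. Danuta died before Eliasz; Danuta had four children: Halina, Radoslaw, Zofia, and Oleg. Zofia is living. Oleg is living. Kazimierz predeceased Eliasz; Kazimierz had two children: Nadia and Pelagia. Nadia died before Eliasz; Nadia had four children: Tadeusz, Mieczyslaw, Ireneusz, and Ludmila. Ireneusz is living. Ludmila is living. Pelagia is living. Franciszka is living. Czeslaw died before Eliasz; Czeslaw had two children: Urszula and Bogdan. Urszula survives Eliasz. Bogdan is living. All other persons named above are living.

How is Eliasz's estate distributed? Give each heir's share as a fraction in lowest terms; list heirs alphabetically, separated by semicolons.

Bogdan 1/10; Franciszka 1/5; Halina 1/20; Ireneusz 1/40; Ludmila 1/40; Mieczyslaw 1/40; Oleg 1/20; Pelagia 1/10; Radoslaw 1/20; Stanislawa 1/5; Tadeusz 1/40; Urszula 1/10; Zofia 1/20

There is no surviving spouse, so the entire estate passes to Eliasz's descendants per stirpes.
The estate is divided into 5 equal shares of 1/5 among Danuta, Kazimierz, Franciszka, Czeslaw, Stanislawa.
Danuta predeceased; the 1/5 allotted to Danuta's branch passes to Danuta's issue by representation.
The 1/5 is divided into 4 equal shares of 1/20 among Halina, Radoslaw, Zofia, Oleg.
Halina is living and takes 1/20.
Radoslaw is living and takes 1/20.
Zofia is living and takes 1/20.
Oleg is living and takes 1/20.
Kazimierz predeceased; the 1/5 allotted to Kazimierz's branch passes to Kazimierz's issue by representation.
The 1/5 is divided into 2 equal shares of 1/10 among Nadia, Pelagia.
Nadia predeceased; the 1/10 allotted to Nadia's branch passes to Nadia's issue by representation.
The 1/10 is divided into 4 equal shares of 1/40 among Tadeusz, Mieczyslaw, Ireneusz, Ludmila.
Tadeusz is living and takes 1/40.
Mieczyslaw is living and takes 1/40.
Ireneusz is living and takes 1/40.
Ludmila is living and takes 1/40.
Pelagia is living and takes 1/10.
Franciszka is living and takes 1/5.
Czeslaw predeceased; the 1/5 allotted to Czeslaw's branch passes to Czeslaw's issue by representation.
The 1/5 is divided into 2 equal shares of 1/10 among Urszula, Bogdan.
Urszula is living and takes 1/10.
Bogdan is living and takes 1/10.
Stanislawa is living and takes 1/5.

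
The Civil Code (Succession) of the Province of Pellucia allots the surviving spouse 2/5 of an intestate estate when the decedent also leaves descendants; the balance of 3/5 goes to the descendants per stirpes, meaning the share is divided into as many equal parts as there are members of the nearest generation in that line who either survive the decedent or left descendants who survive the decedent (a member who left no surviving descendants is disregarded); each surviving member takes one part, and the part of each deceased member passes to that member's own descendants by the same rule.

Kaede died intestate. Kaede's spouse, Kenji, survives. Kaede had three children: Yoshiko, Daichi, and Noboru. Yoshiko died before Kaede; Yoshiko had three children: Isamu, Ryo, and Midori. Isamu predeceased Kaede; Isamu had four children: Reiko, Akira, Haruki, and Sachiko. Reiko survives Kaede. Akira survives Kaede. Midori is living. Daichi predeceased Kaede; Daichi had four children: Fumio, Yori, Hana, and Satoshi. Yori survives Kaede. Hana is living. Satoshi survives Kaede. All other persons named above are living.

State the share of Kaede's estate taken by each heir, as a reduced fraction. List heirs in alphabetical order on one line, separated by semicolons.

Kenji, as surviving spouse, takes 2/5.
The remaining 3/5 passes to Kaede's descendants per stirpes.
The 3/5 is divided into 3 equal shares of 1/5 among Yoshiko, Daichi, Noboru.
Yoshiko predeceased; the 1/5 allotted to Yoshiko's branch passes to Yoshiko's issue by representation.
The 1/5 is divided into 3 equal shares of 1/15 among Isamu, Ryo, Midori.
Isamu predeceased; the 1/15 allotted to Isamu's branch passes to Isamu's issue by representation.
The 1/15 is divided into 4 equal shares of 1/60 among Reiko, Akira, Haruki, Sachiko.
Reiko is living and takes 1/60.
Akira is living and takes 1/60.
Haruki is living and takes 1/60.
Sachiko is living and takes 1/60.
Ryo is living and takes 1/15.
Midori is living and takes 1/15.
Daichi predeceased; the 1/5 allotted to Daichi's branch passes to Daichi's issue by representation.
The 1/5 is divided into 4 equal shares of 1/20 among Fumio, Yori, Hana, Satoshi.
Fumio is living and takes 1/20.
Yori is living and takes 1/20.
Hana is living and takes 1/20.
Satoshi is living and takes 1/20.
Noboru is living and takes 1/5.

Akira 1/60; Fumio 1/20; Hana 1/20; Haruki 1/60; Kenji 2/5; Midori 1/15; Noboru 1/5; Reiko 1/60; Ryo 1/15; Sachiko 1/60; Satoshi 1/20; Yori 1/20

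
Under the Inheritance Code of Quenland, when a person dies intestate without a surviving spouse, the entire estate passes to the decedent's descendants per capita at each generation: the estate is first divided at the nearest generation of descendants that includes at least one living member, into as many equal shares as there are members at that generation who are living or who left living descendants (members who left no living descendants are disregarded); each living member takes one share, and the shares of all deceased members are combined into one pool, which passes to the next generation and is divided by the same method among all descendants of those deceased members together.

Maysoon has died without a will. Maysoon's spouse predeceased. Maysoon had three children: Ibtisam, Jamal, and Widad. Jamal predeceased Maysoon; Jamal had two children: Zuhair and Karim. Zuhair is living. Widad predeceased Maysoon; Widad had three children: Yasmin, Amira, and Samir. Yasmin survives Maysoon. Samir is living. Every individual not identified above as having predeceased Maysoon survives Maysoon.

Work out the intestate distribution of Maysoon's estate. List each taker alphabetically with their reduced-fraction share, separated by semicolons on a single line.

Amira 2/15; Ibtisam 1/3; Karim 2/15; Samir 2/15; Yasmin 2/15; Zuhair 2/15

There is no surviving spouse, so the entire estate passes to Maysoon's descendants per capita at each generation.
At generation 1 (Ibtisam, Jamal, Widad) there are 3 shares of (1)/3 = 1/3 each.
Living: Ibtisam — each takes 1/3.
Deceased: Jamal and Widad. Their combined 2/3 is pooled and carried to generation 2.
At generation 2 (Zuhair, Karim, Yasmin, Amira, Samir) there are 5 shares of (2/3)/5 = 2/15 each.
Living: Zuhair, Karim, Yasmin, Amira, and Samir — each takes 2/15.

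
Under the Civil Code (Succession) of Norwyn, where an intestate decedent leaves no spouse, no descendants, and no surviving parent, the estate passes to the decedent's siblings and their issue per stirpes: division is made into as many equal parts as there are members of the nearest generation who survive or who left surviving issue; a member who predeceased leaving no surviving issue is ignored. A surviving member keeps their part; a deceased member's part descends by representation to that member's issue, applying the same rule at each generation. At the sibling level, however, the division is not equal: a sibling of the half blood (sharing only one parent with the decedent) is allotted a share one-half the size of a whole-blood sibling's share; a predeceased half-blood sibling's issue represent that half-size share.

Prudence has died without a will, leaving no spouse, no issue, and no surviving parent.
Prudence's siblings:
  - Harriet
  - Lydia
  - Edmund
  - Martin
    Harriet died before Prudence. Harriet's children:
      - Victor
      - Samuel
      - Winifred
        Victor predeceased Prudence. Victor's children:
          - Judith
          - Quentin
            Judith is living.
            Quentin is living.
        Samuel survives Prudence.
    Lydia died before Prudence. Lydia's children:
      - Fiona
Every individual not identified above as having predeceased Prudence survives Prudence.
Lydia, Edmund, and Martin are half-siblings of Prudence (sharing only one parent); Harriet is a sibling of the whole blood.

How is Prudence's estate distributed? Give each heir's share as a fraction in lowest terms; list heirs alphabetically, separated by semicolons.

Edmund 1/5; Fiona 1/5; Judith 1/15; Martin 1/5; Quentin 1/15; Samuel 2/15; Winifred 2/15

No spouse, descendants, or parent survives, so the estate passes to Prudence's siblings per stirpes.
Half-blood siblings count for one-half the weight of whole-blood siblings at the initial division.
Dividing 1 in proportion to weights (total weight 5/2): Harriet (weight 1) → 2/5; Lydia (weight 1/2) → 1/5; Edmund (weight 1/2) → 1/5; Martin (weight 1/2) → 1/5.
Harriet predeceased; the 2/5 allotted to Harriet's branch passes to Harriet's issue by representation.
The 2/5 is divided into 3 equal shares of 2/15 among Victor, Samuel, Winifred.
Victor predeceased; the 2/15 allotted to Victor's branch passes to Victor's issue by representation.
The 2/15 is divided into 2 equal shares of 1/15 among Judith, Quentin.
Judith is living and takes 1/15.
Quentin is living and takes 1/15.
Samuel is living and takes 2/15.
Winifred is living and takes 2/15.
Lydia predeceased; the 1/5 allotted to Lydia's branch passes to Lydia's issue by representation.
Fiona is the sole taker at this level and receives the full 1/5.
Edmund is living and takes 1/5.
Martin is living and takes 1/5.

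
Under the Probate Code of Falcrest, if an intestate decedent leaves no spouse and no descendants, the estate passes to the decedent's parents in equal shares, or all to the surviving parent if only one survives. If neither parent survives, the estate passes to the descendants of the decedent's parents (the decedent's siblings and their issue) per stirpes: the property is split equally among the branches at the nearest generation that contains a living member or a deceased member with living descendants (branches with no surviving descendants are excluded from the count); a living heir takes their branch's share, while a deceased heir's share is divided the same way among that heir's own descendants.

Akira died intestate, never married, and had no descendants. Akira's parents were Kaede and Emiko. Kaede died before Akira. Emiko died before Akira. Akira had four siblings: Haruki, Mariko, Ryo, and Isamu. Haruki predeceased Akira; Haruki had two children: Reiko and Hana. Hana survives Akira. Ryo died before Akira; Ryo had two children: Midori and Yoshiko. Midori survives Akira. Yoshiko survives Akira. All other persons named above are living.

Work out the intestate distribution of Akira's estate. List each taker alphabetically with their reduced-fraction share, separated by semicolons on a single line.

Hana 1/8; Isamu 1/4; Mariko 1/4; Midori 1/8; Reiko 1/8; Yoshiko 1/8

Neither parent survives and there are no descendants, so the estate passes to Akira's siblings and their issue per stirpes.
The estate is divided into 4 equal shares of 1/4 among Haruki, Mariko, Ryo, Isamu.
Haruki predeceased; the 1/4 allotted to Haruki's branch passes to Haruki's issue by representation.
The 1/4 is divided into 2 equal shares of 1/8 among Reiko, Hana.
Reiko is living and takes 1/8.
Hana is living and takes 1/8.
Mariko is living and takes 1/4.
Ryo predeceased; the 1/4 allotted to Ryo's branch passes to Ryo's issue by representation.
The 1/4 is divided into 2 equal shares of 1/8 among Midori, Yoshiko.
Midori is living and takes 1/8.
Yoshiko is living and takes 1/8.
Isamu is living and takes 1/4.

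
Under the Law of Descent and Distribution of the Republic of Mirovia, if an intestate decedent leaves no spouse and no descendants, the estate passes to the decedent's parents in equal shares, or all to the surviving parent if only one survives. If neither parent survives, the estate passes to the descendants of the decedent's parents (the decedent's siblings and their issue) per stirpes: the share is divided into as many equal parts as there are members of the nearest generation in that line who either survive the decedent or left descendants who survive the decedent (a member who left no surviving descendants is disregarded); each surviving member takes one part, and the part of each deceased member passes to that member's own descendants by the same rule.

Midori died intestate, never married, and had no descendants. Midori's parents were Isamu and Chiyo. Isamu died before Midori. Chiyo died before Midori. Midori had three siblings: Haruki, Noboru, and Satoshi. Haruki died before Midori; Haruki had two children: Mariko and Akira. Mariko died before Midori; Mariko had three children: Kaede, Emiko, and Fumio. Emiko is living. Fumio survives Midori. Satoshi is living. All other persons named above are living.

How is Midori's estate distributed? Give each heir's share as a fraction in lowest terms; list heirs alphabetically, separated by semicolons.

Neither parent survives and there are no descendants, so the estate passes to Midori's siblings and their issue per stirpes.
The estate is divided into 3 equal shares of 1/3 among Haruki, Noboru, Satoshi.
Haruki predeceased; the 1/3 allotted to Haruki's branch passes to Haruki's issue by representation.
The 1/3 is divided into 2 equal shares of 1/6 among Mariko, Akira.
Mariko predeceased; the 1/6 allotted to Mariko's branch passes to Mariko's issue by representation.
The 1/6 is divided into 3 equal shares of 1/18 among Kaede, Emiko, Fumio.
Kaede is living and takes 1/18.
Emiko is living and takes 1/18.
Fumio is living and takes 1/18.
Akira is living and takes 1/6.
Noboru is living and takes 1/3.
Satoshi is living and takes 1/3.

Akira 1/6; Emiko 1/18; Fumio 1/18; Kaede 1/18; Noboru 1/3; Satoshi 1/3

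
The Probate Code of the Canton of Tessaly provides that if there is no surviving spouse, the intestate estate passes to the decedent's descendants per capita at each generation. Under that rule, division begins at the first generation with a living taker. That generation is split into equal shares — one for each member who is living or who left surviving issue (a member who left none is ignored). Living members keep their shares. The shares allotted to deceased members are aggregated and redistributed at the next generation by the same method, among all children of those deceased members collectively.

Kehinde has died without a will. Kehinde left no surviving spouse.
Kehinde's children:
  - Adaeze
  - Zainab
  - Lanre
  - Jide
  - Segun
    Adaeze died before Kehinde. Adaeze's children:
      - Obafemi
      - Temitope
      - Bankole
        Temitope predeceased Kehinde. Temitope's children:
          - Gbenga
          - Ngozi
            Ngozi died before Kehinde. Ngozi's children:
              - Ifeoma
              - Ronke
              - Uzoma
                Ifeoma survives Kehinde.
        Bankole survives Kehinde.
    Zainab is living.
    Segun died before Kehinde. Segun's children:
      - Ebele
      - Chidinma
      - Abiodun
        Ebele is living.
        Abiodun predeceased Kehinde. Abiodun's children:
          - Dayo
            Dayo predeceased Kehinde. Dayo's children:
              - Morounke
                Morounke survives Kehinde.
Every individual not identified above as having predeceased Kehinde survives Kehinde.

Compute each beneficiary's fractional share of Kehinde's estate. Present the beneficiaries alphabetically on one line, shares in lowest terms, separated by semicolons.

There is no surviving spouse, so the entire estate passes to Kehinde's descendants per capita at each generation.
At generation 1 (Adaeze, Zainab, Lanre, Jide, Segun) there are 5 shares of (1)/5 = 1/5 each.
Living: Zainab, Lanre, and Jide — each takes 1/5.
Deceased: Adaeze and Segun. Their combined 2/5 is pooled and carried to generation 2.
At generation 2 (Obafemi, Temitope, Bankole, Ebele, Chidinma, Abiodun) there are 6 shares of (2/5)/6 = 1/15 each.
Living: Obafemi, Bankole, Ebele, and Chidinma — each takes 1/15.
Deceased: Temitope and Abiodun. Their combined 2/15 is pooled and carried to generation 3.
At generation 3 (Gbenga, Ngozi, Dayo) there are 3 shares of (2/15)/3 = 2/45 each.
Living: Gbenga — each takes 2/45.
Deceased: Ngozi and Dayo. Their combined 4/45 is pooled and carried to generation 4.
At generation 4 (Ifeoma, Ronke, Uzoma, Morounke) there are 4 shares of (4/45)/4 = 1/45 each.
Living: Ifeoma, Ronke, Uzoma, and Morounke — each takes 1/45.

Bankole 1/15; Chidinma 1/15; Ebele 1/15; Gbenga 2/45; Ifeoma 1/45; Jide 1/5; Lanre 1/5; Morounke 1/45; Obafemi 1/15; Ronke 1/45; Uzoma 1/45; Zainab 1/5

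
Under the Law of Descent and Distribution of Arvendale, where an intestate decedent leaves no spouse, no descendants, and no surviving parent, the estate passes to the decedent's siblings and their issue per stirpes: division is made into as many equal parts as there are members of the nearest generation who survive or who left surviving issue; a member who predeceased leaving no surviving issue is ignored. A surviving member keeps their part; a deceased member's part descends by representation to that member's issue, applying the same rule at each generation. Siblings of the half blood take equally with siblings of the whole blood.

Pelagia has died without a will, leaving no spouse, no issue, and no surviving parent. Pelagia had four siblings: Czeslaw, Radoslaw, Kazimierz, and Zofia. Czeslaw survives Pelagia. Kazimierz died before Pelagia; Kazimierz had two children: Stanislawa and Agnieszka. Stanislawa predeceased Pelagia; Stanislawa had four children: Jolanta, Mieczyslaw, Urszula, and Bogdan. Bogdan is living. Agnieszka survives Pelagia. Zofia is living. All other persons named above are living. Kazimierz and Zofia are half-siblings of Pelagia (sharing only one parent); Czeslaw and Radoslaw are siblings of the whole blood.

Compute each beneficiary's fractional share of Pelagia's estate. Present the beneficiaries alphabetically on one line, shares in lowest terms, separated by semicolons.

Agnieszka 1/8; Bogdan 1/32; Czeslaw 1/4; Jolanta 1/32; Mieczyslaw 1/32; Radoslaw 1/4; Urszula 1/32; Zofia 1/4

No spouse, descendants, or parent survives, so the estate passes to Pelagia's siblings per stirpes.
Half-blood and whole-blood siblings take equally under the stated rule.
The estate is divided into 4 equal shares of 1/4 among Czeslaw, Radoslaw, Kazimierz, Zofia.
Czeslaw is living and takes 1/4.
Radoslaw is living and takes 1/4.
Kazimierz predeceased; the 1/4 allotted to Kazimierz's branch passes to Kazimierz's issue by representation.
The 1/4 is divided into 2 equal shares of 1/8 among Stanislawa, Agnieszka.
Stanislawa predeceased; the 1/8 allotted to Stanislawa's branch passes to Stanislawa's issue by representation.
The 1/8 is divided into 4 equal shares of 1/32 among Jolanta, Mieczyslaw, Urszula, Bogdan.
Jolanta is living and takes 1/32.
Mieczyslaw is living and takes 1/32.
Urszula is living and takes 1/32.
Bogdan is living and takes 1/32.
Agnieszka is living and takes 1/8.
Zofia is living and takes 1/4.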